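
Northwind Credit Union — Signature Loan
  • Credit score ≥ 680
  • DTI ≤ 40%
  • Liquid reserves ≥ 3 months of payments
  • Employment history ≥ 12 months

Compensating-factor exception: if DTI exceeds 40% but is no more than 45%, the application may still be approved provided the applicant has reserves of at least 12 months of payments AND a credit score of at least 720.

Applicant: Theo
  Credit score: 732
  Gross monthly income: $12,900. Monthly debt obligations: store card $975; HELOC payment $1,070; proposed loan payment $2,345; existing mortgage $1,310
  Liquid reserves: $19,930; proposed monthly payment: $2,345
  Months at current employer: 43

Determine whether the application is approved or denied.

Credit score 732 ≥ 680 (meets base)
Total debts = (975 + 1,070 + 2,345 + 1,310) = 5,700. DTI: 5,700 ÷ 12,900 = 44.2%, over the 40% base limit.
Reserves: 19,930 ÷ 2,345 = 8.5 months (meets 3-month minimum)
Employment 43 ≥ 12 months
44.2% falls in the override range (40%–45%), so the compensating-factor test applies.
Override check — reserves: 8.5 mo (short of 12); score: 732 (ok).
Compensating-factor requirement not fully met.

Denied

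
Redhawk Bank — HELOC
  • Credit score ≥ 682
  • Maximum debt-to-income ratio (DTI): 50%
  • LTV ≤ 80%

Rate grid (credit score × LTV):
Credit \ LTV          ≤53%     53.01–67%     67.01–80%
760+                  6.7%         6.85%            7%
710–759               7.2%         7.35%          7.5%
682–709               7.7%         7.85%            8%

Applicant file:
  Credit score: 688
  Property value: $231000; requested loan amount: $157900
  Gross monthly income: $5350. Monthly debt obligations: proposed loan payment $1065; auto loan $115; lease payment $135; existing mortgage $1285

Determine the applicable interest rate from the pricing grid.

8%

Credit score 688 ≥ 682; Total monthly debts = (1,065 + 115 + 135 + 1,285) = 2,600. DTI = 2,600/5,350 = 48.6% ≤ 50%
LTV: 157,900 ÷ 231,000 = 68.4%, within 80% cap
Row: 688 falls in 682–709. Column: 68.4% falls in 67.01–80%. Rate = 8%.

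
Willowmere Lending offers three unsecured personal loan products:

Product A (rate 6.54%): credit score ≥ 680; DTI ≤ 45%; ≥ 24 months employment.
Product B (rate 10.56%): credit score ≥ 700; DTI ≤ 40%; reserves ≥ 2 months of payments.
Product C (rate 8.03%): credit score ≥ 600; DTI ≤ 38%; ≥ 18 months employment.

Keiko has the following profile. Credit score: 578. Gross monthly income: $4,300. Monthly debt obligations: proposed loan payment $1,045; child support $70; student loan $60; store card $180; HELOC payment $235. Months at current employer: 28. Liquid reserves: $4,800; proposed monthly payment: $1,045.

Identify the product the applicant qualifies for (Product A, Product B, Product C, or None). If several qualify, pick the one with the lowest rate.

Total debts = (1,045 + 70 + 60 + 180 + 235) = 1,590; DTI = 1,590/4,300 = 37%.
Reserves = 4,800/1,045 = 4.6 months.
Product A: score 578 < 680; DTI 37% ≤ 45%; employment 28 ≥ 24 mo → does not qualify.
Product B: score 578 < 700; DTI 37% ≤ 40%; reserves 4.6 ≥ 2 mo → does not qualify.
Product C: score 578 < 600; DTI 37% ≤ 38%; employment 28 ≥ 18 mo → does not qualify.

None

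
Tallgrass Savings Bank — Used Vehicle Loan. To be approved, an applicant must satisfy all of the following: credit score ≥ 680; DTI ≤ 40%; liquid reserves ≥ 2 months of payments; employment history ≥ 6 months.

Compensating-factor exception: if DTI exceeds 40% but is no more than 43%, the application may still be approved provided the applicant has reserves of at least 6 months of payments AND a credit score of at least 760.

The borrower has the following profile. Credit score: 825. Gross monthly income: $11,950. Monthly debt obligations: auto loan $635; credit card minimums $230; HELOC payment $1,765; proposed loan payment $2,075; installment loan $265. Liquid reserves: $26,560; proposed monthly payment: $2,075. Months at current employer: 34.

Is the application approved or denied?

Approved

Credit score 825 ≥ 680 (meets base)
Total debts = (635 + 230 + 1,765 + 2,075 + 265) = 4,970. DTI = 4,970/11,950 = 41.6% > 40% — standard DTI limit exceeded.
Liquid reserves cover 26,560/2,075 = 12.8 months — ≥ 2 required
Employment 34 ≥ 6 months
41.6% falls in the override range (40%–43%), so the compensating-factor test applies.
Reserves 12.8 ≥ 6 months; credit score 825 ≥ 760.
Both compensating conditions met → exception applies.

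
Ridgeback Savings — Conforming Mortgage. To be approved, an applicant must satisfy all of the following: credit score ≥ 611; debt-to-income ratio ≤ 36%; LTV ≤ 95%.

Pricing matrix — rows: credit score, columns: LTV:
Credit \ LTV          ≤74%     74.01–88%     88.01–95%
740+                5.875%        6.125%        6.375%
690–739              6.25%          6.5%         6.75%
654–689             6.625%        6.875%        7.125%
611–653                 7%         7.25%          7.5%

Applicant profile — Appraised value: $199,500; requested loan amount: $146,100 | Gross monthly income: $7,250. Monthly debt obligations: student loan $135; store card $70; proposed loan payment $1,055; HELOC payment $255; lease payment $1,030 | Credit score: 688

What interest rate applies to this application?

Credit score 688 ≥ 611; Total monthly debts = (135 + 70 + 1,055 + 255 + 1,030) = 2,545. Debt-to-income = 2,545/7,250 = 35.1% — meets 36% limit
LTV = 146,100/199,500 = 73.2% ≤ 95%
Row: 688 falls in 654–689. Column: 73.2% falls in ≤74%. Rate = 6.625%.

6.625%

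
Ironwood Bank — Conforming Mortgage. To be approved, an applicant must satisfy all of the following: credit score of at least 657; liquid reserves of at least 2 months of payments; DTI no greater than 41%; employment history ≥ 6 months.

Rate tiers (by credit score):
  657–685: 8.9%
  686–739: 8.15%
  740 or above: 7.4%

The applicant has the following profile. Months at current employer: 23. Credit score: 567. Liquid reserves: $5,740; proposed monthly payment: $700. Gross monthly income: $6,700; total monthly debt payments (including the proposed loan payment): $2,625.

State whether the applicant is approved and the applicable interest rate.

Credit score 567 < 657 (below minimum)
Employment 23 ≥ 6 months
Reserves = 5,740/700 = 8.2 months ≥ 2
DTI = 2,625/6,700 = 39.2% ≤ 41%
Not all requirements met → denied.

Denied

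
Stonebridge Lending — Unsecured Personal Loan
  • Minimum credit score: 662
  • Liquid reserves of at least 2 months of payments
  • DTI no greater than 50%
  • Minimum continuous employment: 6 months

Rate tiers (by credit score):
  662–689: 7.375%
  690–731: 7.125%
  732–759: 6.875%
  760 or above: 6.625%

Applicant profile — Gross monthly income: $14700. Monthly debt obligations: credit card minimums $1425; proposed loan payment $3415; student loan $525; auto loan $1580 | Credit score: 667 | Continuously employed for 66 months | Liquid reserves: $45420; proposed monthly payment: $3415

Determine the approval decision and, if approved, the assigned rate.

Credit score 667 ≥ 662 (meets minimum)
Reserves: 45,420 ÷ 3,415 = 13.3 months (meets 2-month minimum)
Employment 66 ≥ 6 months
Total monthly debts = (1,425 + 3,415 + 525 + 1,580) = 6,945. DTI: 6,945 ÷ 14,700 = 47.2%, within the 50% cap
All requirements met. Score 667 falls in the 662–689 tier → 7.375%.

Approved at 7.375%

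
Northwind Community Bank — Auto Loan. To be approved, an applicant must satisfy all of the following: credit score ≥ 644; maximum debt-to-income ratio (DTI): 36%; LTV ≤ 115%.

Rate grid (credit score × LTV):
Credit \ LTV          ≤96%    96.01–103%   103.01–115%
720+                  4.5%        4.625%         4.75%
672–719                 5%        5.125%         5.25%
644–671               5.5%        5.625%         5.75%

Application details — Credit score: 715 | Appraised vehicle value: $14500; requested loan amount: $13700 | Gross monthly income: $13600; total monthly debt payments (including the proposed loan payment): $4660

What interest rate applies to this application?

5%

Credit score 715 ≥ 644; DTI = 4,660/13,600 = 34.3% ≤ 36%
Loan-to-value = 13,700/14,500 = 94.5% — pass (115% max)
Score 715 is in the 672–719 band; LTV 94.5% is in the ≤96% band → 5%.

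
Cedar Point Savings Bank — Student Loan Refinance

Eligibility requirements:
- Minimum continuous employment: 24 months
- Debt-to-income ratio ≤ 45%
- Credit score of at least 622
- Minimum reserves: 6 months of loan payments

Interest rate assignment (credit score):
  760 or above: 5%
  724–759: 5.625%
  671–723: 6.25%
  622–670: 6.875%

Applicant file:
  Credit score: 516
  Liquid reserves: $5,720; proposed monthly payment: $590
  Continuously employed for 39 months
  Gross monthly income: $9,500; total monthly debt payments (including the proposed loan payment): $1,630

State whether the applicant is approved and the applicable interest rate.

Denied

Credit score 516 < 622 (below minimum)
Debt-to-income = 1,630/9,500 = 17.2% — meets 45% limit
Employment 39 ≥ 24 months
Reserves: 5,720 ÷ 590 = 9.7 months (meets 6-month minimum)
Not all requirements met → denied.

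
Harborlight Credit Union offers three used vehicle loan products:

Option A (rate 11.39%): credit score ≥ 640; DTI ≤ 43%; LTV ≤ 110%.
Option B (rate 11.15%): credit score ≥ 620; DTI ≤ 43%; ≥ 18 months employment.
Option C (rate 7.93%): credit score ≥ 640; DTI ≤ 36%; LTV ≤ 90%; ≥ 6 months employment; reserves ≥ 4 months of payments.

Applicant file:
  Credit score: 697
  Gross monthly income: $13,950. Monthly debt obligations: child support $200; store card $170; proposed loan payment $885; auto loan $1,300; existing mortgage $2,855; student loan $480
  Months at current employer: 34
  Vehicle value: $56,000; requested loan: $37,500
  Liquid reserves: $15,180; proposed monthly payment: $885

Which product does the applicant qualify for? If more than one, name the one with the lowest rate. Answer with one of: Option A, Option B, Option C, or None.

Total debts = (200 + 170 + 885 + 1,300 + 2,855 + 480) = 5,890; DTI = 5,890/13,950 = 42.2%.
LTV = 37,500/56,000 = 67%.
Reserves = 15,180/885 = 17.2 months.
Option A: score 697 ≥ 640; DTI 42.2% ≤ 43%; LTV 67% ≤ 110% → qualifies.
Option B: score 697 ≥ 620; DTI 42.2% ≤ 43%; employment 34 ≥ 18 mo → qualifies.
Option C: score 697 ≥ 640; DTI 42.2% > 36%; LTV 67% ≤ 90%; employment 34 ≥ 6 mo; reserves 17.2 ≥ 4 mo → does not qualify.
Qualifying: Option A, Option B. Lowest rate is 11.15% → Option B.

Option B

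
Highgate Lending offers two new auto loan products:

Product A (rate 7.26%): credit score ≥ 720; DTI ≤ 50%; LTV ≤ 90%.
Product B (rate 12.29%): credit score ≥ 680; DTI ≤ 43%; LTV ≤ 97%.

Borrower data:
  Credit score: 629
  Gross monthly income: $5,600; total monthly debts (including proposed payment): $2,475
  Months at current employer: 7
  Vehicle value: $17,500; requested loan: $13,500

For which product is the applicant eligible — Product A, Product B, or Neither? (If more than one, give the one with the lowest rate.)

DTI = 2,475/5,600 = 44.2%.
LTV = 13,500/17,500 = 77.1%.
Product A: score 629 < 720; DTI 44.2% ≤ 50%; LTV 77.1% ≤ 90% → does not qualify.
Product B: score 629 < 680; DTI 44.2% > 43%; LTV 77.1% ≤ 97% → does not qualify.

Neither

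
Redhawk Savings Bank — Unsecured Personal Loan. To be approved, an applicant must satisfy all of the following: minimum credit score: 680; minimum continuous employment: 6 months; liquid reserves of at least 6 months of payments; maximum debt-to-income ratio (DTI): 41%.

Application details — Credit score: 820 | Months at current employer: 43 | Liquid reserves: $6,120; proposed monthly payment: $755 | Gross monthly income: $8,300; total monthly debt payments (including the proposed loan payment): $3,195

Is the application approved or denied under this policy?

Approved

Credit score 820 ≥ 680 (meets)
Employment 43 ≥ 6 months
Liquid reserves cover 6,120/755 = 8.1 months — ≥ 6 required
Debt-to-income = 3,195/8,300 = 38.5% — meets 41% limit
All criteria satisfied.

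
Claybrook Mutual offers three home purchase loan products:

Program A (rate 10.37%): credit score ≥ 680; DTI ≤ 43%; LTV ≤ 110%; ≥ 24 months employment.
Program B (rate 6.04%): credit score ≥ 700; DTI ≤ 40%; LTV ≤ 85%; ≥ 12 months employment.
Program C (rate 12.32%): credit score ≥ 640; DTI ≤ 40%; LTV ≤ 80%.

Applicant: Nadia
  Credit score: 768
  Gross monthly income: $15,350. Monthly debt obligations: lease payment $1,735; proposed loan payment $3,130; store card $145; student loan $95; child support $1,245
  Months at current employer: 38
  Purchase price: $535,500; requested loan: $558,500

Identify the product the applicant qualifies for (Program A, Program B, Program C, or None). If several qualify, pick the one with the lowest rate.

Program A

Total debts = (1,735 + 3,130 + 145 + 95 + 1,245) = 6,350; DTI = 6,350/15,350 = 41.4%.
LTV = 558,500/535,500 = 104.3%.
Program A: score 768 ≥ 680; DTI 41.4% ≤ 43%; LTV 104.3% ≤ 110%; employment 38 ≥ 24 mo → qualifies.
Program B: score 768 ≥ 700; DTI 41.4% > 40%; LTV 104.3% > 85%; employment 38 ≥ 12 mo → does not qualify.
Program C: score 768 ≥ 640; DTI 41.4% > 40%; LTV 104.3% > 80% → does not qualify.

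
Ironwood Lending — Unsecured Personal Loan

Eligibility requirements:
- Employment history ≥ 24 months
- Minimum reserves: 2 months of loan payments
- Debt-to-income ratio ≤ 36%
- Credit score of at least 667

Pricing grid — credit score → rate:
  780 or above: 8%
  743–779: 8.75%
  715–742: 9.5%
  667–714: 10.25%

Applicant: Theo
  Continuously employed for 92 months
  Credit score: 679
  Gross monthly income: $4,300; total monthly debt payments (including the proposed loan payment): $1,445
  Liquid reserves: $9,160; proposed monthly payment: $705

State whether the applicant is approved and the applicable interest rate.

Approved at 10.25%

Credit score 679 ≥ 667 (meets minimum)
Liquid reserves cover 9,160/705 = 13.0 months — ≥ 2 required
Employment 92 ≥ 24 months
Debt-to-income = 1,445/4,300 = 33.6% — meets 36% limit
All requirements met. Score 679 falls in the 667–714 tier → 10.25%.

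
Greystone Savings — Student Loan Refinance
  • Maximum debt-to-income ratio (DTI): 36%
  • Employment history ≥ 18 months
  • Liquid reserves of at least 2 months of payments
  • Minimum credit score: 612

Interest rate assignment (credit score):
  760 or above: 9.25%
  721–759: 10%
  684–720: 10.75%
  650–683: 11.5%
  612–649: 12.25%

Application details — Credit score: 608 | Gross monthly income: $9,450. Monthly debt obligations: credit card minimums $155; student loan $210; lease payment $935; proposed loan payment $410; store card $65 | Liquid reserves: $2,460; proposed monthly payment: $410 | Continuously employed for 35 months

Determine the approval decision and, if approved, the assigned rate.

Denied

Credit score 608 < 612 (below minimum)
Reserves: 2,460 ÷ 410 = 6.0 months (meets 2-month minimum)
Employment 35 ≥ 18 months
Total monthly debts = (155 + 210 + 935 + 410 + 65) = 1,775. Debt-to-income = 1,775/9,450 = 18.8% — meets 36% limit
Not all requirements met → denied.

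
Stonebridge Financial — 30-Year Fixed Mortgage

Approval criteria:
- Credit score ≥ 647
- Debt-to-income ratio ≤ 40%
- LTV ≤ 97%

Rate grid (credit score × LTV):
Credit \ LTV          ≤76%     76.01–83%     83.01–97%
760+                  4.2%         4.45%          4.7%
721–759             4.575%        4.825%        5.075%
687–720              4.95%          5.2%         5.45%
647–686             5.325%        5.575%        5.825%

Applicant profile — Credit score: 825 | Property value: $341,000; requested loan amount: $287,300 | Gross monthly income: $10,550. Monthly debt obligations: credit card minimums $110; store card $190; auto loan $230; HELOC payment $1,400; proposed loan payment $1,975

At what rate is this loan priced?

4.7%

Credit score 825 ≥ 647; Total monthly debts = (110 + 190 + 230 + 1,400 + 1,975) = 3,905. Debt-to-income = 3,905/10,550 = 37% — meets 40% limit
Loan-to-value = 287,300/341,000 = 84.3% — pass (97% max)
Row: 825 falls in 760+. Column: 84.3% falls in 83.01–97%. Rate = 4.7%.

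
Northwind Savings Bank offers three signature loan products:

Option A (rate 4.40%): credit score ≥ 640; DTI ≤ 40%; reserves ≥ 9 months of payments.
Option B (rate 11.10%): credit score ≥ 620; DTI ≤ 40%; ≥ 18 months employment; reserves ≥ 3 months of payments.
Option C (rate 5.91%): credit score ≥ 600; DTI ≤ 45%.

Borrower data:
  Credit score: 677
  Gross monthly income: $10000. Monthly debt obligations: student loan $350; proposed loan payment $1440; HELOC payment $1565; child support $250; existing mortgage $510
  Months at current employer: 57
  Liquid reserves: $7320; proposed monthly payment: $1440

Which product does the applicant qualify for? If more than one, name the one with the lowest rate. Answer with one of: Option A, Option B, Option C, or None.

Total debts = (350 + 1,440 + 1,565 + 250 + 510) = 4,115; DTI = 4,115/10,000 = 41.1%.
Reserves = 7,320/1,440 = 5.1 months.
Option A: score 677 ≥ 640; DTI 41.1% > 40%; reserves 5.1 < 9 mo → does not qualify.
Option B: score 677 ≥ 620; DTI 41.1% > 40%; employment 57 ≥ 18 mo; reserves 5.1 ≥ 3 mo → does not qualify.
Option C: score 677 ≥ 600; DTI 41.1% ≤ 45% → qualifies.

Option C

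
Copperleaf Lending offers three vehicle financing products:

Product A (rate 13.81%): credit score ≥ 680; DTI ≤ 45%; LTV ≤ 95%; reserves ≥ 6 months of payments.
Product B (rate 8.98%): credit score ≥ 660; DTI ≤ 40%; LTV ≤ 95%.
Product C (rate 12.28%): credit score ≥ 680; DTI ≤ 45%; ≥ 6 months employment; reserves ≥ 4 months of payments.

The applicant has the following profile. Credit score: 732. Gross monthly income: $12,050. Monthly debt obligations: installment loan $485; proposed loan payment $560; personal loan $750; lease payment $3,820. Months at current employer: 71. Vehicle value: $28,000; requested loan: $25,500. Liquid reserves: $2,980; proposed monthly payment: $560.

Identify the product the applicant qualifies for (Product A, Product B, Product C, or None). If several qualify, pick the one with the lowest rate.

None

Total debts = (485 + 560 + 750 + 3,820) = 5,615; DTI = 5,615/12,050 = 46.6%.
LTV = 25,500/28,000 = 91.1%.
Reserves = 2,980/560 = 5.3 months.
Product A: score 732 ≥ 680; DTI 46.6% > 45%; LTV 91.1% ≤ 95%; reserves 5.3 < 6 mo → does not qualify.
Product B: score 732 ≥ 660; DTI 46.6% > 40%; LTV 91.1% ≤ 95% → does not qualify.
Product C: score 732 ≥ 680; DTI 46.6% > 45%; employment 71 ≥ 6 mo; reserves 5.3 ≥ 4 mo → does not qualify.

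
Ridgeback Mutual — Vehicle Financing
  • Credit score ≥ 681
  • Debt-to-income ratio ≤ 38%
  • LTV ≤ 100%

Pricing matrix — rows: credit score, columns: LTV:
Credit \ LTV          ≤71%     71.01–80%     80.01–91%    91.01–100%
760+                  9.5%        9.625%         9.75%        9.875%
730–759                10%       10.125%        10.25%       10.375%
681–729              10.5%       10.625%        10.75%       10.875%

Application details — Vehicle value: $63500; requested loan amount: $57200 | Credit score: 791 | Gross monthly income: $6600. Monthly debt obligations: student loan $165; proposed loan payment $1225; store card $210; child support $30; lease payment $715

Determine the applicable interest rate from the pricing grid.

9.75%

Credit score 791 ≥ 681; Total monthly debts = (165 + 1,225 + 210 + 30 + 715) = 2,345. DTI: 2,345 ÷ 6,600 = 35.5%, within the 38% cap
Loan-to-value = 57,200/63,500 = 90.1% — pass (100% max)
Row: 791 falls in 760+. Column: 90.1% falls in 80.01–91%. Rate = 9.75%.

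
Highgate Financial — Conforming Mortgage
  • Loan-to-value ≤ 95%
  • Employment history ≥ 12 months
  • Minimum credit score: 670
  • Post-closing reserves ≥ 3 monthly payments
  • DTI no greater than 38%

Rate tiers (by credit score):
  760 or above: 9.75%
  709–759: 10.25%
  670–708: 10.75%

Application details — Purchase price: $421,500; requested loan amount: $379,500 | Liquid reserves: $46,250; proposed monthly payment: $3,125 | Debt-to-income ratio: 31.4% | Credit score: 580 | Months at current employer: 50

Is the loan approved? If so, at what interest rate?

Denied

Credit score 580 < 670 (below minimum)
Employment 50 ≥ 12 months
LTV: 379,500 ÷ 421,500 = 90%, within 95% cap
Reserves: 46,250 ÷ 3,125 = 14.8 months (meets 3-month minimum)
DTI 31.4% is within the 38% limit
Not all requirements met → denied.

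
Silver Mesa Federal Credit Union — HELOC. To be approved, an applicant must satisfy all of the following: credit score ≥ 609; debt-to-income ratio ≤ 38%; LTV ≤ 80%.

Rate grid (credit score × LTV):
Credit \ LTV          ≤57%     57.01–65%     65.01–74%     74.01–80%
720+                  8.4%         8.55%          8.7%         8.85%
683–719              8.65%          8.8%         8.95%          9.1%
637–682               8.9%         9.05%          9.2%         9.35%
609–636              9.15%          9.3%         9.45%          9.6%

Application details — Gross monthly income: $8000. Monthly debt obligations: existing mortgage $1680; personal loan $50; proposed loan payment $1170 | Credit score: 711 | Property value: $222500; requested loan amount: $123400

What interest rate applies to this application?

Credit score 711 ≥ 609; Total monthly debts = (1,680 + 50 + 1,170) = 2,900. Debt-to-income = 2,900/8,000 = 36.2% — meets 38% limit
LTV: 123,400 ÷ 222,500 = 55.5%, within 80% cap
Score 711 is in the 683–719 band; LTV 55.5% is in the ≤57% band → 8.65%.

8.65%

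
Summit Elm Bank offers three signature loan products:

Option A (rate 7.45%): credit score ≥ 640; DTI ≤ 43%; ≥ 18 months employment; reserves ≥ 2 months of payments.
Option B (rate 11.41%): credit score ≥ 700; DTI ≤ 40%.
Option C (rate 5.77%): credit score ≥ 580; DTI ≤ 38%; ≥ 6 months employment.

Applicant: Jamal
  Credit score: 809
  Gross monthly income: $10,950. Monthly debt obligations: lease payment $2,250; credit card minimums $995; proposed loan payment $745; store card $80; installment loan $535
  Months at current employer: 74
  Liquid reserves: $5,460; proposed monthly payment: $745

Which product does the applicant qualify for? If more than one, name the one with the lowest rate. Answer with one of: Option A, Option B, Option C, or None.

Option A

Total debts = (2,250 + 995 + 745 + 80 + 535) = 4,605; DTI = 4,605/10,950 = 42.1%.
Reserves = 5,460/745 = 7.3 months.
Option A: score 809 ≥ 640; DTI 42.1% ≤ 43%; employment 74 ≥ 18 mo; reserves 7.3 ≥ 2 mo → qualifies.
Option B: score 809 ≥ 700; DTI 42.1% > 40% → does not qualify.
Option C: score 809 ≥ 580; DTI 42.1% > 38%; employment 74 ≥ 6 mo → does not qualify.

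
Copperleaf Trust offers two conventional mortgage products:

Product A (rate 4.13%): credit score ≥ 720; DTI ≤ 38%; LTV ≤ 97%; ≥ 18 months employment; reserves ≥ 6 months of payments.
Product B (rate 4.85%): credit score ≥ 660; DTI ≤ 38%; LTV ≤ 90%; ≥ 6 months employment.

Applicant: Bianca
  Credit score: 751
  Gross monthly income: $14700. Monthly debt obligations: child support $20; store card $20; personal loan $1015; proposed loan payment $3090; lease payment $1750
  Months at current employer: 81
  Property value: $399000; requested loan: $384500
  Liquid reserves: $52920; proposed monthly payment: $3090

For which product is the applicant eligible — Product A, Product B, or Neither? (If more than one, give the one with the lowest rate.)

Total debts = (20 + 20 + 1,015 + 3,090 + 1,750) = 5,895; DTI = 5,895/14,700 = 40.1%.
LTV = 384,500/399,000 = 96.4%.
Reserves = 52,920/3,090 = 17.1 months.
Product A: score 751 ≥ 720; DTI 40.1% > 38%; LTV 96.4% ≤ 97%; employment 81 ≥ 18 mo; reserves 17.1 ≥ 6 mo → does not qualify.
Product B: score 751 ≥ 660; DTI 40.1% > 38%; LTV 96.4% > 90%; employment 81 ≥ 6 mo → does not qualify.

Neither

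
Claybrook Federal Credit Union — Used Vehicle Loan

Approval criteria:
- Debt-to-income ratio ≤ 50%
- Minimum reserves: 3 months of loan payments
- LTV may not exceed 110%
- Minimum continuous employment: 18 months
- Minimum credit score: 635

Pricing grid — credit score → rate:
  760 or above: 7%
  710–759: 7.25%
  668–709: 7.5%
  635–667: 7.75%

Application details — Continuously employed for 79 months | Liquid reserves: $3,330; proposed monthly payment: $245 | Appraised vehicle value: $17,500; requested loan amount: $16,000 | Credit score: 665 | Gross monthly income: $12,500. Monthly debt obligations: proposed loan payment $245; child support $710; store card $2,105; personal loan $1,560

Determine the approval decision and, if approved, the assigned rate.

Approved at 7.75%

Credit score 665 ≥ 635 (meets minimum)
Employment 79 ≥ 18 months
Total monthly debts = (245 + 710 + 2,105 + 1,560) = 4,620. DTI: 4,620 ÷ 12,500 = 37%, within the 50% cap
Liquid reserves cover 3,330/245 = 13.6 months — ≥ 3 required
Loan-to-value = 16,000/17,500 = 91.4% — pass (110% max)
All requirements met. Score 665 falls in the 635–667 tier → 7.75%.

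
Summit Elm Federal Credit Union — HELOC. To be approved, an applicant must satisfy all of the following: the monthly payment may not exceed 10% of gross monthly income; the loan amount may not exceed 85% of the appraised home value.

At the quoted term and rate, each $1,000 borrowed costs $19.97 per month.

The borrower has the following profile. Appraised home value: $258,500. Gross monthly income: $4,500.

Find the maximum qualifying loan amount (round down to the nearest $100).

Payment cap: 10% × $4,500 = $450/month.
At $19.97 per $1,000, that supports 450/19.97 × 1,000 ≈ $22,533 → $22,500.
LTV cap: 85% × $258,500 = $219,725 → $219,700.
Binding constraint: payment-to-income.

$22,500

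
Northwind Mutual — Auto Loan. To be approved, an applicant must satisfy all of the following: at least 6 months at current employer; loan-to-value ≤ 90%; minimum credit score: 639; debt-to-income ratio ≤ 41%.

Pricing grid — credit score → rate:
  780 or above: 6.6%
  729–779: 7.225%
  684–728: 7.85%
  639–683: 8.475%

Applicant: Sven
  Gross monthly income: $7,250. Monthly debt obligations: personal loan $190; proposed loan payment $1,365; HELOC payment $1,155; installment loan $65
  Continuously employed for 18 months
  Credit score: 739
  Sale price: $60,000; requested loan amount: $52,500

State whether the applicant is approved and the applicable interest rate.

Credit score 739 ≥ 639 (meets minimum)
Loan-to-value = 52,500/60,000 = 87.5% — pass (90% max)
Total monthly debts = (190 + 1,365 + 1,155 + 65) = 2,775. Debt-to-income = 2,775/7,250 = 38.3% — meets 41% limit
Employment 18 ≥ 6 months
All requirements met. Score 739 falls in the 729–779 tier → 7.225%.

Approved at 7.225%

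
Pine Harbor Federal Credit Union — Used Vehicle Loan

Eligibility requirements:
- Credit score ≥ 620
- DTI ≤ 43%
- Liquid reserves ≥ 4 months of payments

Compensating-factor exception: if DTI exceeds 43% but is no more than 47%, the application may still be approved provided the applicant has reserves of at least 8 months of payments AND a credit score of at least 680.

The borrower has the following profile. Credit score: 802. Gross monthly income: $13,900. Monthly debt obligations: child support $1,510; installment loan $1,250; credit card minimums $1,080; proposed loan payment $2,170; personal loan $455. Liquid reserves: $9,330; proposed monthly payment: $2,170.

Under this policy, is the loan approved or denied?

Credit score 802 ≥ 620 (meets base)
Total debts = (1,510 + 1,250 + 1,080 + 2,170 + 455) = 6,465. DTI = 6,465/13,900 = 46.5% > 43% — standard DTI limit exceeded.
Reserves: 9,330 ÷ 2,170 = 4.3 months (meets 4-month minimum)
46.5% falls in the override range (43%–47%), so the compensating-factor test applies.
Override check — reserves: 4.3 mo (short of 8); score: 802 (ok).
Override conditions not both satisfied; exception does not apply.

Denied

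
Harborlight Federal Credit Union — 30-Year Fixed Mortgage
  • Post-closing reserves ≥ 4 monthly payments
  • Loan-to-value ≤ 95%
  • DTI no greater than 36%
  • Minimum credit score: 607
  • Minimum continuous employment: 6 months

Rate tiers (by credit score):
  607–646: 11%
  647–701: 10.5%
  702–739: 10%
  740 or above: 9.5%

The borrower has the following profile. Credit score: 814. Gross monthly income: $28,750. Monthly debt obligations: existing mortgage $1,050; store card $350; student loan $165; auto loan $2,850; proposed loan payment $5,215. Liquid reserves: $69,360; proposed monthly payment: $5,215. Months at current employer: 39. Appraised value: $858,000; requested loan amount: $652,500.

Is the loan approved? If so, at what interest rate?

Approved at 9.5%

Credit score 814 ≥ 607 (meets minimum)
Reserves: 69,360 ÷ 5,215 = 13.3 months (meets 4-month minimum)
Total monthly debts = (1,050 + 350 + 165 + 2,850 + 5,215) = 9,630. Debt-to-income = 9,630/28,750 = 33.5% — meets 36% limit
Employment 39 ≥ 6 months
LTV: 652,500 ÷ 858,000 = 76%, within 95% cap
All requirements met. Score 814 falls in the 740 or above tier → 9.5%.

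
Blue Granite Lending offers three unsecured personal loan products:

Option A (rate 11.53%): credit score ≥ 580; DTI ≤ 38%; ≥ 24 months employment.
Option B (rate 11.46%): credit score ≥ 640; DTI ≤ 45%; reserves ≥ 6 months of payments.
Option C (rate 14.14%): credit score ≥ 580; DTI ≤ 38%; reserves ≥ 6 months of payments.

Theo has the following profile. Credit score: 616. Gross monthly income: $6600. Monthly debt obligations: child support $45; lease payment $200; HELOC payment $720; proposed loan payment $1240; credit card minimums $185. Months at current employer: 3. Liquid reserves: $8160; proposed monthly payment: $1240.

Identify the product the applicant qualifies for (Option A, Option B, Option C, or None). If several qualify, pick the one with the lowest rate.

Total debts = (45 + 200 + 720 + 1,240 + 185) = 2,390; DTI = 2,390/6,600 = 36.2%.
Reserves = 8,160/1,240 = 6.6 months.
Option A: score 616 ≥ 580; DTI 36.2% ≤ 38%; employment 3 < 24 mo → does not qualify.
Option B: score 616 < 640; DTI 36.2% ≤ 45%; reserves 6.6 ≥ 6 mo → does not qualify.
Option C: score 616 ≥ 580; DTI 36.2% ≤ 38%; reserves 6.6 ≥ 6 mo → qualifies.

Option C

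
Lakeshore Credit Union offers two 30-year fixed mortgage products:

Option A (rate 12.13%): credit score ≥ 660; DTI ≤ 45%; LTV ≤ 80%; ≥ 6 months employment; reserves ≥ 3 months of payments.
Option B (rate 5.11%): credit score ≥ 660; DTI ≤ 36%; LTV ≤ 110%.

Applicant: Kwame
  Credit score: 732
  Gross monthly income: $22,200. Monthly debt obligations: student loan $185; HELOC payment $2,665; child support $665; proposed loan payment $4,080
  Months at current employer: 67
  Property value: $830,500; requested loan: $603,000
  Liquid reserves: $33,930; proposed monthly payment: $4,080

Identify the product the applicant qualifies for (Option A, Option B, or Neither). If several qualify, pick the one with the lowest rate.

Option B

Total debts = (185 + 2,665 + 665 + 4,080) = 7,595; DTI = 7,595/22,200 = 34.2%.
LTV = 603,000/830,500 = 72.6%.
Reserves = 33,930/4,080 = 8.3 months.
Option A: score 732 ≥ 660; DTI 34.2% ≤ 45%; LTV 72.6% ≤ 80%; employment 67 ≥ 6 mo; reserves 8.3 ≥ 3 mo → qualifies.
Option B: score 732 ≥ 660; DTI 34.2% ≤ 36%; LTV 72.6% ≤ 110% → qualifies.
Qualifying: Option A, Option B. Lowest rate is 5.11% → Option B.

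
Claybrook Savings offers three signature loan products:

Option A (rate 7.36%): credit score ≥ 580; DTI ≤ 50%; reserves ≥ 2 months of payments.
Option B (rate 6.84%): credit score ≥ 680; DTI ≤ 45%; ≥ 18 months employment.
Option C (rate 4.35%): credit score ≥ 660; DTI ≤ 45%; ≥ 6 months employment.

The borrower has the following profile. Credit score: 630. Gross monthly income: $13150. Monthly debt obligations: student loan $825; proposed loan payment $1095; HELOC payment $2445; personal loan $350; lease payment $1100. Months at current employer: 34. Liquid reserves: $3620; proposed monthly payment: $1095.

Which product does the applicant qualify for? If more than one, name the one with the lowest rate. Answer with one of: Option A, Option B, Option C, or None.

Total debts = (825 + 1,095 + 2,445 + 350 + 1,100) = 5,815; DTI = 5,815/13,150 = 44.2%.
Reserves = 3,620/1,095 = 3.3 months.
Option A: score 630 ≥ 580; DTI 44.2% ≤ 50%; reserves 3.3 ≥ 2 mo → qualifies.
Option B: score 630 < 680; DTI 44.2% ≤ 45%; employment 34 ≥ 18 mo → does not qualify.
Option C: score 630 < 660; DTI 44.2% ≤ 45%; employment 34 ≥ 6 mo → does not qualify.

Option A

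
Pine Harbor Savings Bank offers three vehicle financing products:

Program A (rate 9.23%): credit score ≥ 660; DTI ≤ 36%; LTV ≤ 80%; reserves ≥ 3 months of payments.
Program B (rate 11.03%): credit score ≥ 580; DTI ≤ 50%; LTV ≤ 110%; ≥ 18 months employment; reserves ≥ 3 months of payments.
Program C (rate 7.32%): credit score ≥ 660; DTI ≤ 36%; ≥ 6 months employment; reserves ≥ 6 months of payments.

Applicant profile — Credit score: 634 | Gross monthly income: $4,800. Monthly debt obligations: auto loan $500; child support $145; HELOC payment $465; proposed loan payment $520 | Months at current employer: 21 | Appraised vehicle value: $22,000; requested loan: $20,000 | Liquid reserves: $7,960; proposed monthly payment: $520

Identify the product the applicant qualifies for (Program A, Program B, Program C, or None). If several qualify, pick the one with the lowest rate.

Program B

Total debts = (500 + 145 + 465 + 520) = 1,630; DTI = 1,630/4,800 = 34%.
LTV = 20,000/22,000 = 90.9%.
Reserves = 7,960/520 = 15.3 months.
Program A: score 634 < 660; DTI 34% ≤ 36%; LTV 90.9% > 80%; reserves 15.3 ≥ 3 mo → does not qualify.
Program B: score 634 ≥ 580; DTI 34% ≤ 50%; LTV 90.9% ≤ 110%; employment 21 ≥ 18 mo; reserves 15.3 ≥ 3 mo → qualifies.
Program C: score 634 < 660; DTI 34% ≤ 36%; employment 21 ≥ 6 mo; reserves 15.3 ≥ 6 mo → does not qualify.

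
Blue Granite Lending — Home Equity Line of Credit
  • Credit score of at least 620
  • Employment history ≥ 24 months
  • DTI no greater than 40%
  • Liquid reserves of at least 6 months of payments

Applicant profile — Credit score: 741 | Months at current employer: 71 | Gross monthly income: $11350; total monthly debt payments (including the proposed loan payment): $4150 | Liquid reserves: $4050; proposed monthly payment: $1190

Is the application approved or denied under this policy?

Denied

Credit score 741 ≥ 620 (meets)
Employment 71 ≥ 24 months
DTI = 4,150/11,350 = 36.6% ≤ 40%
Reserves: 4,050 ÷ 1,190 = 3.4 months (below 6-month minimum)
Fails on reserves.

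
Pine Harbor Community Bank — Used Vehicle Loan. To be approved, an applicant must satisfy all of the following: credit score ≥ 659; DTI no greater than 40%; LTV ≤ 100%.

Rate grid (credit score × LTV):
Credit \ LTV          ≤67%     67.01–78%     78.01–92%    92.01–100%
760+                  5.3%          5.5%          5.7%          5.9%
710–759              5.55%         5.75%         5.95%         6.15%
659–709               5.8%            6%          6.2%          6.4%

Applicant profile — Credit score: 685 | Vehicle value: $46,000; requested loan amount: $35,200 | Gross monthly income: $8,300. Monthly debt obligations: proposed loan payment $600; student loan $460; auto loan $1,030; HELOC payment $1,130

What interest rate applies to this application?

6%

Credit score 685 ≥ 659; Total monthly debts = (600 + 460 + 1,030 + 1,130) = 3,220. DTI = 3,220/8,300 = 38.8% ≤ 40%
LTV = 35,200/46,000 = 76.5% ≤ 100%
Credit 685 → row 659–709; LTV 76.5% → column 67.01–78%. Grid cell → 6%.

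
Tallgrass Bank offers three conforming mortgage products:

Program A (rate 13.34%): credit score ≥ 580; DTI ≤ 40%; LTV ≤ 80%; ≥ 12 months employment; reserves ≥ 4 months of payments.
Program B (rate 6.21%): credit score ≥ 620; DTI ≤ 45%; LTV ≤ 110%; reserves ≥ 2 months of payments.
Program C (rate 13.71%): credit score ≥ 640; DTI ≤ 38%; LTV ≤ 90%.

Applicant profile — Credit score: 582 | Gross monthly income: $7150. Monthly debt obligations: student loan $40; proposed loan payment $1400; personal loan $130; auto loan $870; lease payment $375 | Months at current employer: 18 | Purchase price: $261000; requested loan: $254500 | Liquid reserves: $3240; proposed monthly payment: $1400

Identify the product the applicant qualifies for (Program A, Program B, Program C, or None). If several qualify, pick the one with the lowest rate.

None

Total debts = (40 + 1,400 + 130 + 870 + 375) = 2,815; DTI = 2,815/7,150 = 39.4%.
LTV = 254,500/261,000 = 97.5%.
Reserves = 3,240/1,400 = 2.3 months.
Program A: score 582 ≥ 580; DTI 39.4% ≤ 40%; LTV 97.5% > 80%; employment 18 ≥ 12 mo; reserves 2.3 < 4 mo → does not qualify.
Program B: score 582 < 620; DTI 39.4% ≤ 45%; LTV 97.5% ≤ 110%; reserves 2.3 ≥ 2 mo → does not qualify.
Program C: score 582 < 640; DTI 39.4% > 38%; LTV 97.5% > 90% → does not qualify.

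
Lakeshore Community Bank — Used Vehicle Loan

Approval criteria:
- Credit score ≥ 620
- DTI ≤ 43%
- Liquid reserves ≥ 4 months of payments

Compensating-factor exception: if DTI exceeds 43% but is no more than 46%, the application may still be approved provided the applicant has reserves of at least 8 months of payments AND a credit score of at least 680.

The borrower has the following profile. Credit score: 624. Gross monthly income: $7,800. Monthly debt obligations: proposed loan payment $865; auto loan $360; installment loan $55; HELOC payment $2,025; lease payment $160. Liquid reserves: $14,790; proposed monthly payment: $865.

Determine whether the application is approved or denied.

Denied

Credit score 624 ≥ 620 (meets base)
Total debts = (865 + 360 + 55 + 2,025 + 160) = 3,465. DTI = 3,465/7,800 = 44.4% > 43% — standard DTI limit exceeded.
Reserves = 14,790/865 = 17.1 months ≥ 4
44.4% falls in the override range (43%–46%), so the compensating-factor test applies.
Override check — reserves: 17.1 mo (ok); score: 624 (below 680).
Override conditions not both satisfied; exception does not apply.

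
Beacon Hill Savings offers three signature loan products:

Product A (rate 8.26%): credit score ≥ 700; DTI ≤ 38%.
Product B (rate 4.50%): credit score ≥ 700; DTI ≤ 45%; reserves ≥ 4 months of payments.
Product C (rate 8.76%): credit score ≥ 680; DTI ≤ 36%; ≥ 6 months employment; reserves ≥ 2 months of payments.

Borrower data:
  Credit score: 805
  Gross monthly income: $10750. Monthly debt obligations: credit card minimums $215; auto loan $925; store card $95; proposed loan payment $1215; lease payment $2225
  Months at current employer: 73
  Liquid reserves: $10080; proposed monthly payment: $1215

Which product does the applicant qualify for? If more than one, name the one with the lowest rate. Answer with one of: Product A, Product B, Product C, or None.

Total debts = (215 + 925 + 95 + 1,215 + 2,225) = 4,675; DTI = 4,675/10,750 = 43.5%.
Reserves = 10,080/1,215 = 8.3 months.
Product A: score 805 ≥ 700; DTI 43.5% > 38% → does not qualify.
Product B: score 805 ≥ 700; DTI 43.5% ≤ 45%; reserves 8.3 ≥ 4 mo → qualifies.
Product C: score 805 ≥ 680; DTI 43.5% > 36%; employment 73 ≥ 6 mo; reserves 8.3 ≥ 2 mo → does not qualify.

Product B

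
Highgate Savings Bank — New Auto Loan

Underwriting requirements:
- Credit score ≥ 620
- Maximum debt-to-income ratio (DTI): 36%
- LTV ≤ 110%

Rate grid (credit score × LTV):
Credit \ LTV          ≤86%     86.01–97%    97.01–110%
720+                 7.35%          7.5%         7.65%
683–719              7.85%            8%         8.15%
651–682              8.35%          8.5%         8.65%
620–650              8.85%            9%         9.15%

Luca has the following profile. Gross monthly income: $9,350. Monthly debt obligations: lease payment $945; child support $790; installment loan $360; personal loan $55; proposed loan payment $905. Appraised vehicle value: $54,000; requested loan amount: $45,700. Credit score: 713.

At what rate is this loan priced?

7.85%

Credit score 713 ≥ 620; Total monthly debts = (945 + 790 + 360 + 55 + 905) = 3,055. DTI = 3,055/9,350 = 32.7% ≤ 36%
LTV: 45,700 ÷ 54,000 = 84.6%, within 110% cap
Credit 713 → row 683–719; LTV 84.6% → column ≤86%. Grid cell → 7.85%.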